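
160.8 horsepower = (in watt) 1.199e+05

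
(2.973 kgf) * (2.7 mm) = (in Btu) 7.461e-05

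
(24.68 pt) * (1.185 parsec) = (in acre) 7.867e+10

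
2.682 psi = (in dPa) 1.849e+05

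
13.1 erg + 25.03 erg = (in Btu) 3.614e-09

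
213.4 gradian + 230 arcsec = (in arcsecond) 6.916e+05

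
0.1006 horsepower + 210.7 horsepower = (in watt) 1.572e+05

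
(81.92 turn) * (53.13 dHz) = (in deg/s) 1.567e+05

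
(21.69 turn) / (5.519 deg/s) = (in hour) 0.393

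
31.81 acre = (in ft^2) 1.386e+06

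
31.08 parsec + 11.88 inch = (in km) 9.59e+14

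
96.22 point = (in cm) 3.394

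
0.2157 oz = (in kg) 0.006115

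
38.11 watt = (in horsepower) 0.05111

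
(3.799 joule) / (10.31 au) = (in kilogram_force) 2.512e-13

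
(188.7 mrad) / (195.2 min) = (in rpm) 0.0001539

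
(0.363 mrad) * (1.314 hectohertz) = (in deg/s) 2.733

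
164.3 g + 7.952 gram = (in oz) 6.076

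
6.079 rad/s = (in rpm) 58.05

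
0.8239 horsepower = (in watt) 614.4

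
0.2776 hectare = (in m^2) 2776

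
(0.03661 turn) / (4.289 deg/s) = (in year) 9.744e-08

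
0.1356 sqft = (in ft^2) 0.1356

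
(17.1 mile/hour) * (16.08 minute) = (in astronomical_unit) 4.93e-08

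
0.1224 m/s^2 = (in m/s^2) 0.1224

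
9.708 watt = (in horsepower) 0.01302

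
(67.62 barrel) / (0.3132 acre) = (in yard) 0.009276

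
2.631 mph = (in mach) 0.003454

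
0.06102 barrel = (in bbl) 0.06102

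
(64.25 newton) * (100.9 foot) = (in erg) 1.976e+10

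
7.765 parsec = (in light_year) 25.33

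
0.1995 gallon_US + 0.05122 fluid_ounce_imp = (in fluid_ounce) 25.59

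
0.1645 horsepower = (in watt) 122.7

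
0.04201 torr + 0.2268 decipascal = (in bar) 5.624e-05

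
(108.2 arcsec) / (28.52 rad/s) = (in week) 3.041e-11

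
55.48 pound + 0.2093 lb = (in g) 2.526e+04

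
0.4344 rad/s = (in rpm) 4.148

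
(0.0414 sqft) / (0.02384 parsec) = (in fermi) 0.005228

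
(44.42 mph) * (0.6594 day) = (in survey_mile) 703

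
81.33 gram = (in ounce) 2.869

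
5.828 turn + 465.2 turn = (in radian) 2960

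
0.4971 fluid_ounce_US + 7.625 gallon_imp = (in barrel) 0.2181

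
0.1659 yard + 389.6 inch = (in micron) 1.005e+07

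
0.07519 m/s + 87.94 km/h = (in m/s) 24.5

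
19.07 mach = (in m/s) 6493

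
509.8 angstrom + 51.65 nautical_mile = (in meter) 9.566e+04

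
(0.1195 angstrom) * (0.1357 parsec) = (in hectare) 5.004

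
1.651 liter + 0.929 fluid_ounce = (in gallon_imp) 0.3692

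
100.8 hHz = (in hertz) 1.008e+04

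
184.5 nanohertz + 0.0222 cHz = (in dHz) 0.002222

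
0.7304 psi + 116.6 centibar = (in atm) 1.2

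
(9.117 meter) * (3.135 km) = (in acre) 7.063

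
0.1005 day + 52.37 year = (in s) 1.652e+09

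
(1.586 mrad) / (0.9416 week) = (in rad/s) 2.785e-09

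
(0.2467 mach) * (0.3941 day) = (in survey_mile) 1777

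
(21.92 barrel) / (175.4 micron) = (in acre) 4.91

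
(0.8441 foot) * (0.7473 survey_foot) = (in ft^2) 0.6308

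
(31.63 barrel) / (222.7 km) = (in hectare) 2.258e-09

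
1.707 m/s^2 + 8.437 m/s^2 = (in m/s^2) 10.14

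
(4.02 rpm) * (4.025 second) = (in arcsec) 3.495e+05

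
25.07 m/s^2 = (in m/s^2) 25.07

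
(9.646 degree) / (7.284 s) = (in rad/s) 0.02311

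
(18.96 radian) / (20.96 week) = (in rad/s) 1.496e-06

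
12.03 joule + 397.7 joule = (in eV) 2.557e+21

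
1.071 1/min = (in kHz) 1.785e-05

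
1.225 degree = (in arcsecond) 4410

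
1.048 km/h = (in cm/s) 29.11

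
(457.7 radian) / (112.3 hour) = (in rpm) 0.01081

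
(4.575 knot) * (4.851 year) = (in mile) 2.237e+05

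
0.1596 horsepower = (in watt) 119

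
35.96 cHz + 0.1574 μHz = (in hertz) 0.3596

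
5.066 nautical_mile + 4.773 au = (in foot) 2.343e+12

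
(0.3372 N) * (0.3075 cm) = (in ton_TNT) 2.478e-13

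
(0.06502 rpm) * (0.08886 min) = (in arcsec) 7488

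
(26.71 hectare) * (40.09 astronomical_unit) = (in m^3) 1.602e+18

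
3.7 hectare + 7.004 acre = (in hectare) 6.534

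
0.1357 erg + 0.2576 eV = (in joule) 1.357e-08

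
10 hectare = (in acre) 24.71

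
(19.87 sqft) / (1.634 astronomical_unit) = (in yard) 8.259e-12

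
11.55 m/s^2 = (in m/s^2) 11.55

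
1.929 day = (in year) 0.005285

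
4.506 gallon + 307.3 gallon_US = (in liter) 1180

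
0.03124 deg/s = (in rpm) 0.005207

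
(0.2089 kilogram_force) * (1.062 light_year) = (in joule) 2.058e+16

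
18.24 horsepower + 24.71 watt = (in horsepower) 18.27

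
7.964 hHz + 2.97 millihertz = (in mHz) 7.964e+05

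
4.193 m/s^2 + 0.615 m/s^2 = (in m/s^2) 4.808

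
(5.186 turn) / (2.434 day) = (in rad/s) 0.0001549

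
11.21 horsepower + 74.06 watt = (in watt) 8433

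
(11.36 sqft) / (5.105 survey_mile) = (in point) 0.3641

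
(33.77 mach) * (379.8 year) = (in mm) 1.377e+17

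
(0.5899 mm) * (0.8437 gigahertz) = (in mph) 1.113e+06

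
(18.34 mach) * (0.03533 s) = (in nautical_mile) 0.1191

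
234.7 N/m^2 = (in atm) 0.002316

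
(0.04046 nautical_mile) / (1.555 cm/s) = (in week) 0.007968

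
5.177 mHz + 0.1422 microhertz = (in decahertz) 0.0005177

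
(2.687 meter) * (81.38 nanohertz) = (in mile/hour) 4.891e-07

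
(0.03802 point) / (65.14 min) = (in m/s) 3.432e-09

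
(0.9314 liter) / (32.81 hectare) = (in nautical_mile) 1.533e-12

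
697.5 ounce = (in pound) 43.59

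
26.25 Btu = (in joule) 2.77e+04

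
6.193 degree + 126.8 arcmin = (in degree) 8.306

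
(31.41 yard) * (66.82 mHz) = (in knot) 3.731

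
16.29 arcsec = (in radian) 7.898e-05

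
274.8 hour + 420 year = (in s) 1.325e+10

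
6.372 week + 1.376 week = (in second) 4.686e+06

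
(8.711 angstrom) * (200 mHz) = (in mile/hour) 3.897e-10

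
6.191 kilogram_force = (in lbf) 13.65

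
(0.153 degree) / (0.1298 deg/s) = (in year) 3.738e-08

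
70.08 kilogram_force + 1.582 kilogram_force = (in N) 702.8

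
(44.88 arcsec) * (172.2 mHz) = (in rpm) 0.0003578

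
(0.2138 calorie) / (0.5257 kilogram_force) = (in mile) 0.0001078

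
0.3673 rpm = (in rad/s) 0.03846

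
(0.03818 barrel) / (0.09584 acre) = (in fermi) 1.565e+10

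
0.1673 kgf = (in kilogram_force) 0.1673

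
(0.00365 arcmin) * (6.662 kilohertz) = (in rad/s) 0.007073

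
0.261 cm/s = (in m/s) 0.00261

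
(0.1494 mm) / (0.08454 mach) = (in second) 5.19e-06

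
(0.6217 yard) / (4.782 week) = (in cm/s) 1.966e-05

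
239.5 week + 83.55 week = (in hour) 5.427e+04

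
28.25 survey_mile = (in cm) 4.546e+06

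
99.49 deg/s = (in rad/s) 1.736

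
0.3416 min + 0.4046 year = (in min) 2.127e+05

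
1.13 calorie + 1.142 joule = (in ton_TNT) 1.403e-09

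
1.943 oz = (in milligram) 5.508e+04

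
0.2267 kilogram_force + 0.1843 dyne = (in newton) 2.223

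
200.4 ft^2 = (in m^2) 18.62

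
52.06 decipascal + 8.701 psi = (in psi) 8.702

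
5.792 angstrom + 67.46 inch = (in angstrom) 1.713e+10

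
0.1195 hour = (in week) 0.0007113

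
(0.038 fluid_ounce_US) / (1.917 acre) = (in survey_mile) 9.001e-14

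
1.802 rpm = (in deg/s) 10.81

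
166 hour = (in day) 6.917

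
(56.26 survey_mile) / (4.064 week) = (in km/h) 0.1326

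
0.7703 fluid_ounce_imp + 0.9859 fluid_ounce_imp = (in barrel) 0.0003139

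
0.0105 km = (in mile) 0.006524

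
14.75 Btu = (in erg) 1.556e+11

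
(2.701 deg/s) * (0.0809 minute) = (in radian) 0.2288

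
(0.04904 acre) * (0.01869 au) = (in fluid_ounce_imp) 1.953e+16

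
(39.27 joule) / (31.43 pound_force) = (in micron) 2.809e+05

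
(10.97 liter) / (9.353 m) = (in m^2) 0.001173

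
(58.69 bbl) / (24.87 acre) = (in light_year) 9.8e-21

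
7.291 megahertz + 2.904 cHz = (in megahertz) 7.291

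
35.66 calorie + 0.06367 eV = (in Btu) 0.1414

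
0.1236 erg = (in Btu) 1.172e-11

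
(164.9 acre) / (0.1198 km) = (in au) 3.724e-08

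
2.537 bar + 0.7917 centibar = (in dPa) 2.545e+06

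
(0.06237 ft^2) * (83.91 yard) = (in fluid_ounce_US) 1.503e+04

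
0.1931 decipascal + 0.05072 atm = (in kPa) 5.139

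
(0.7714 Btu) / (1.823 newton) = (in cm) 4.464e+04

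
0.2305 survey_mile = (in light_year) 3.921e-14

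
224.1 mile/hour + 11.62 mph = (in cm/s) 1.054e+04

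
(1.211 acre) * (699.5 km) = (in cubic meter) 3.428e+09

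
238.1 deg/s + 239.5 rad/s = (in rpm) 2327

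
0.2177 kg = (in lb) 0.4799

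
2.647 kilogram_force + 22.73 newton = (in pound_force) 10.95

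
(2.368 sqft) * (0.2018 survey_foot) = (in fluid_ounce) 457.6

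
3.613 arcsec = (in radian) 1.752e-05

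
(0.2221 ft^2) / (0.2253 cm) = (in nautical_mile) 0.004945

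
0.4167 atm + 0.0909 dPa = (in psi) 6.124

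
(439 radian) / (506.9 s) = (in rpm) 8.27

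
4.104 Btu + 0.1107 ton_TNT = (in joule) 4.632e+08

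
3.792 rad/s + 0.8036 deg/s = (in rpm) 36.34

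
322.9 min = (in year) 0.0006143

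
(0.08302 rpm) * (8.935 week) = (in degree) 2.692e+06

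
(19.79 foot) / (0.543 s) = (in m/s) 11.11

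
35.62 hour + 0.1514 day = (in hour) 39.25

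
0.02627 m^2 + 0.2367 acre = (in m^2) 957.9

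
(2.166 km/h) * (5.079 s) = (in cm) 305.6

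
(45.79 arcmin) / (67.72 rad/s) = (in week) 3.252e-10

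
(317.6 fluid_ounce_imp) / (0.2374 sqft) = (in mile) 0.0002542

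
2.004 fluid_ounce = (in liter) 0.05927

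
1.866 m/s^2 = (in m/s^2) 1.866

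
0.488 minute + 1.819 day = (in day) 1.819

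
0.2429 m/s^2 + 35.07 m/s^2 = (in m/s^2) 35.31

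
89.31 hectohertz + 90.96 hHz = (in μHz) 1.803e+10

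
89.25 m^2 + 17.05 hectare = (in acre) 42.15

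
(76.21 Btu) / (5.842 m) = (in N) 1.376e+04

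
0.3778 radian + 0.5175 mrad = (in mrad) 378.3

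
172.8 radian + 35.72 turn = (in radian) 397.2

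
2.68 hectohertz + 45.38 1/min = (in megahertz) 0.0002688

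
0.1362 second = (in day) 1.576e-06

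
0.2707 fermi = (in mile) 1.682e-19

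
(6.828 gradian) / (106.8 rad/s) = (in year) 3.184e-11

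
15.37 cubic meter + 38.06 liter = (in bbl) 96.91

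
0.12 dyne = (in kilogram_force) 1.224e-07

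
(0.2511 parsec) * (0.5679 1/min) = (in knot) 1.426e+14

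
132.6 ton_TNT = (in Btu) 5.258e+08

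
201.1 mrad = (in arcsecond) 4.148e+04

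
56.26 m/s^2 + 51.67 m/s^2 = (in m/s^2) 107.9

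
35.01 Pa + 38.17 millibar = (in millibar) 38.52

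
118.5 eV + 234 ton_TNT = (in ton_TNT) 234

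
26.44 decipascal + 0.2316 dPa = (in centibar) 0.002667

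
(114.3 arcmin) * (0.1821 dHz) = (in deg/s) 0.03469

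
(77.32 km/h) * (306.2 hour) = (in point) 6.711e+10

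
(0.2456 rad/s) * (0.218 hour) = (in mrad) 1.927e+05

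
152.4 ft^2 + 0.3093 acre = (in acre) 0.3128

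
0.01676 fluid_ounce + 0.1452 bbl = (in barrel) 0.1452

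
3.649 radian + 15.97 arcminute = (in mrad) 3654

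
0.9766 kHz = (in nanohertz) 9.766e+11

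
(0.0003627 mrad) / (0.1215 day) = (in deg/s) 1.98e-09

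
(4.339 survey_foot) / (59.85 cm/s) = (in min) 0.03683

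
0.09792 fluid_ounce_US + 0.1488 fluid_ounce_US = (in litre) 0.007296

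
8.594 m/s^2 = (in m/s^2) 8.594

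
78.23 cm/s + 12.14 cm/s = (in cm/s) 90.37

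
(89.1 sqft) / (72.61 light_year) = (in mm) 1.205e-14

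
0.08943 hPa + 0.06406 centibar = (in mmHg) 0.5476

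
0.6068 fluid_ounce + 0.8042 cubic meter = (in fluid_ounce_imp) 2.83e+04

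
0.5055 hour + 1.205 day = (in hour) 29.43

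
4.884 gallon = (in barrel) 0.1163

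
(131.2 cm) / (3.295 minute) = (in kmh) 0.02389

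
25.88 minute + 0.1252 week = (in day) 0.8944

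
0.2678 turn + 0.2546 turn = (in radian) 3.282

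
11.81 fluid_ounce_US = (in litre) 0.3493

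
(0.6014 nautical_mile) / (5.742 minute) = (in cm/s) 323.3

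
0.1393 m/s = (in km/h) 0.5015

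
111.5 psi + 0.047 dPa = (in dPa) 7.688e+06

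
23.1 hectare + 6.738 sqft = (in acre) 57.08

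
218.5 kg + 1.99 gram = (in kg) 218.5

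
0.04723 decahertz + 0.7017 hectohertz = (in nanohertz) 7.064e+10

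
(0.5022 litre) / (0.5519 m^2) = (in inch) 0.03582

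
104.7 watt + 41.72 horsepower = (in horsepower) 41.86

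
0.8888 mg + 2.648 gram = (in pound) 0.00584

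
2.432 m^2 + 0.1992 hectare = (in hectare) 0.1994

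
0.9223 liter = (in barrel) 0.005801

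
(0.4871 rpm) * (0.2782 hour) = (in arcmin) 1.756e+05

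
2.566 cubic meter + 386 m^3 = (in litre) 3.886e+05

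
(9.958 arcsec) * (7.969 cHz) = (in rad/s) 3.847e-06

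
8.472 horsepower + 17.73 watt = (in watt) 6335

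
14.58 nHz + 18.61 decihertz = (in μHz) 1.861e+06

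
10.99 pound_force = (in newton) 48.89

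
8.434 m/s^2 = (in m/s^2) 8.434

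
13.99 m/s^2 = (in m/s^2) 13.99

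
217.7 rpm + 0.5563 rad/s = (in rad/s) 23.35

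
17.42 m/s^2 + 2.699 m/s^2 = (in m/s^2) 20.12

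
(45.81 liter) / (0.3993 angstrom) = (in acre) 2.835e+05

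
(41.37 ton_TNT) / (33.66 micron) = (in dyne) 5.142e+20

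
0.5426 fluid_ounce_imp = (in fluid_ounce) 0.5213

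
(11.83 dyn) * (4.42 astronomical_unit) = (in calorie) 1.87e+07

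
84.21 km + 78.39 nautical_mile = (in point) 6.502e+08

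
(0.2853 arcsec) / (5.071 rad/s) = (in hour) 7.577e-11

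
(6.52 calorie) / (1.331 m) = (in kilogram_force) 2.09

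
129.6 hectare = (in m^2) 1.296e+06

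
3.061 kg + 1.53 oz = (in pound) 6.844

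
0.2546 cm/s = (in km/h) 0.009166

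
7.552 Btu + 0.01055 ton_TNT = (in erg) 4.415e+14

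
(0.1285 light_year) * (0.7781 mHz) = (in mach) 2.778e+09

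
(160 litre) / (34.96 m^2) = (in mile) 2.844e-06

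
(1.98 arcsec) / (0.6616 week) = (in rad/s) 2.399e-11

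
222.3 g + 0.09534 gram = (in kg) 0.2224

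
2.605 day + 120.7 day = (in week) 17.61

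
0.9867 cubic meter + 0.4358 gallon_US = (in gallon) 261.1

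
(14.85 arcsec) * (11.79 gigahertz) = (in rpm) 8.106e+06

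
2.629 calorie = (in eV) 6.865e+19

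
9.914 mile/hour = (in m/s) 4.432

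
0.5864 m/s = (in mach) 0.001722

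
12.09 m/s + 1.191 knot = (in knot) 24.69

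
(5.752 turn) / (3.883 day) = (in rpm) 0.001029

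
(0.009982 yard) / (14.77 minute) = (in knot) 2.002e-05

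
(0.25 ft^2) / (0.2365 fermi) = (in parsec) 0.003183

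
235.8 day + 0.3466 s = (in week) 33.69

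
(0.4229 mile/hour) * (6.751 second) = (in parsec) 4.136e-17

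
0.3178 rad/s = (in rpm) 3.035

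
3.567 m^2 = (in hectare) 0.0003567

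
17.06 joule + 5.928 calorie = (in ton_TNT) 1.001e-08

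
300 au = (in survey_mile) 2.789e+10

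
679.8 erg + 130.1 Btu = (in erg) 1.373e+12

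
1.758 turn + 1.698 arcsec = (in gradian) 703.2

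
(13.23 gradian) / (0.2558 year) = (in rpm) 2.46e-07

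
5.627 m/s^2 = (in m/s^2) 5.627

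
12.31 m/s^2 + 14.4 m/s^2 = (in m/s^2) 26.71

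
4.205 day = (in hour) 100.9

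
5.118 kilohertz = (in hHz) 51.18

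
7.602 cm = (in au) 5.082e-13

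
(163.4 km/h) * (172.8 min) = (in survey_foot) 1.544e+06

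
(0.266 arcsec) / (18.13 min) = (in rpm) 1.132e-08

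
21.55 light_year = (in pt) 5.779e+20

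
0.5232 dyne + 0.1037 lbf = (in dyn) 4.613e+04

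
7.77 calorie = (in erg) 3.251e+08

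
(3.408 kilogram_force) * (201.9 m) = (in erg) 6.748e+10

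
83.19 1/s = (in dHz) 831.9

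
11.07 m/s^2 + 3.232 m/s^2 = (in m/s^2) 14.3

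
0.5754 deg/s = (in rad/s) 0.01004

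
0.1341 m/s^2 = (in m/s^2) 0.1341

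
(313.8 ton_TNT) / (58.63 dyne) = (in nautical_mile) 1.209e+12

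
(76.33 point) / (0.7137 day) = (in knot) 8.488e-07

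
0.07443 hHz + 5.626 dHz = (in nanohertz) 8.006e+09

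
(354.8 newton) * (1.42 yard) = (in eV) 2.875e+21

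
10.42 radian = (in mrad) 1.042e+04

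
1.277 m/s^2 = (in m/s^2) 1.277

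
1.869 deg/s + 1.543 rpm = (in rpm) 1.855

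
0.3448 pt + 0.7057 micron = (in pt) 0.3468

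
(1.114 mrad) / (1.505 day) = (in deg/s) 4.909e-07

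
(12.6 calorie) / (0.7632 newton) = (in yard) 75.54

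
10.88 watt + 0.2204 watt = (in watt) 11.1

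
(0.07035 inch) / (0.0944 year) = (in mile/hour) 1.343e-09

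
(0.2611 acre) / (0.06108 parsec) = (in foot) 1.839e-12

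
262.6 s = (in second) 262.6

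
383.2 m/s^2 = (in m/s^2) 383.2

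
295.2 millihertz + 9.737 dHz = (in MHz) 1.269e-06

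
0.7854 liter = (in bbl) 0.00494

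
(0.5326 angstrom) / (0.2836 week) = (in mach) 9.119e-19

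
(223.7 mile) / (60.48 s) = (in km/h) 2.143e+04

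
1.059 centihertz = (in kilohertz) 1.059e-05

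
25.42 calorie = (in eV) 6.638e+20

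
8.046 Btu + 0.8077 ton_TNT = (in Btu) 3.203e+06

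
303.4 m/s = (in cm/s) 3.034e+04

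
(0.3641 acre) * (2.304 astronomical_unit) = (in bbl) 3.194e+15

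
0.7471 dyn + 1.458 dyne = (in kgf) 2.249e-06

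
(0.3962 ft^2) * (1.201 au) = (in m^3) 6.613e+09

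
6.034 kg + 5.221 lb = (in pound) 18.52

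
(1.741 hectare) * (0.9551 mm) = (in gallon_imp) 3658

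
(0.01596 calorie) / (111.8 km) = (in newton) 5.973e-07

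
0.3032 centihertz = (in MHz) 3.032e-09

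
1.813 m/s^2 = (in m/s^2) 1.813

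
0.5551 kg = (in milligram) 5.551e+05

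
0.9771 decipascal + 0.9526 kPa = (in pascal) 952.7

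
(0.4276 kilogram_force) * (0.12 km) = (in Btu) 0.4769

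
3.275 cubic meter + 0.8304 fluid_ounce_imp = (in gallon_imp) 720.4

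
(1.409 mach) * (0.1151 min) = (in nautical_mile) 1.789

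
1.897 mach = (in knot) 1256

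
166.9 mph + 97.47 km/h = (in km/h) 366.1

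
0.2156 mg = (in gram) 0.0002156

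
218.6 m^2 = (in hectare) 0.02186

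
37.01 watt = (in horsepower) 0.04963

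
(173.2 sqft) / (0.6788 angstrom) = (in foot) 7.777e+11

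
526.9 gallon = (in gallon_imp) 438.7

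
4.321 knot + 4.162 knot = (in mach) 0.01282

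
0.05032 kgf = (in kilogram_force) 0.05032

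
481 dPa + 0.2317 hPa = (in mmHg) 0.5346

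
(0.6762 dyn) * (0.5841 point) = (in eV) 8.697e+09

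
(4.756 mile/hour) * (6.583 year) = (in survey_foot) 1.448e+09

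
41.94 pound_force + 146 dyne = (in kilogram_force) 19.02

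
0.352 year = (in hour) 3084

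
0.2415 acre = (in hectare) 0.09773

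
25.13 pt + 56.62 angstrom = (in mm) 8.865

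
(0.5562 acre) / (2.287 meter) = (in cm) 9.842e+04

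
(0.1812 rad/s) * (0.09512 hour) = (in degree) 3555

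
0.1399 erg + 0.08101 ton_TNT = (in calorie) 8.101e+07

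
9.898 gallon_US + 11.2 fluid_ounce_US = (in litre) 37.8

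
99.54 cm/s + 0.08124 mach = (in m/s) 28.66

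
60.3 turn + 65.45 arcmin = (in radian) 378.9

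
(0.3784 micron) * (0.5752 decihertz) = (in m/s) 2.177e-08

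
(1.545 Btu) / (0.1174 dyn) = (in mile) 8.628e+05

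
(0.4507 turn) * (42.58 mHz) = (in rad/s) 0.1206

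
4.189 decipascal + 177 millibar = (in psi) 2.567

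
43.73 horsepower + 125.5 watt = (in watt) 3.273e+04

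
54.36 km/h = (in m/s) 15.1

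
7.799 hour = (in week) 0.04642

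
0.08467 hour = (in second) 304.8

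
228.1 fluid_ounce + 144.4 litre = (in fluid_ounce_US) 5111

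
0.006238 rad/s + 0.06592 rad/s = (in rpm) 0.6891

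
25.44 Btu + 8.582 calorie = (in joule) 2.688e+04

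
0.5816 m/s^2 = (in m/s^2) 0.5816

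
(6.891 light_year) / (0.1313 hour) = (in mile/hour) 3.085e+14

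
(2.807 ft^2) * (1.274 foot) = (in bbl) 0.6369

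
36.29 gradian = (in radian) 0.57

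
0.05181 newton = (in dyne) 5181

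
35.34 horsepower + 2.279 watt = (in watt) 2.636e+04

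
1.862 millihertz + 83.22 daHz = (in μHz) 8.322e+08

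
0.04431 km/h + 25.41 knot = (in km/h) 47.1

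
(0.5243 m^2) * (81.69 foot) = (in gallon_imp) 2872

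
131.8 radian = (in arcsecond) 2.719e+07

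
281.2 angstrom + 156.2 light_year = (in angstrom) 1.478e+28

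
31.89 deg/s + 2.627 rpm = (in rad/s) 0.8317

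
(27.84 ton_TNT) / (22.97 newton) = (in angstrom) 5.071e+19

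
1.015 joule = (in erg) 1.015e+07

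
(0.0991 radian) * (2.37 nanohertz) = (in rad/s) 2.349e-10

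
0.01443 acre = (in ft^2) 628.6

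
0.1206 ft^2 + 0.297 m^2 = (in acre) 7.616e-05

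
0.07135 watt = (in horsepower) 9.568e-05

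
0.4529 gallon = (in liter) 1.714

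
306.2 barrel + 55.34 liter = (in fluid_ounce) 1.648e+06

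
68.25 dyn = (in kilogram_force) 6.96e-05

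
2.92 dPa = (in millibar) 0.00292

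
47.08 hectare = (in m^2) 4.708e+05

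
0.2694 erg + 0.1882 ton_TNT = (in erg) 7.874e+15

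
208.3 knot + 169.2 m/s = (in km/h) 994.9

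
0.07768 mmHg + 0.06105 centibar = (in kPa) 0.07141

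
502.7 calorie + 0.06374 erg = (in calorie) 502.7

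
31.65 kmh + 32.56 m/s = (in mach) 0.1214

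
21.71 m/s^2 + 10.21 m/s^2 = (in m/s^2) 31.92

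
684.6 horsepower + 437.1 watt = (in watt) 5.109e+05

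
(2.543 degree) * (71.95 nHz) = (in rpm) 3.049e-08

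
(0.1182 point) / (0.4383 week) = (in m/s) 1.573e-10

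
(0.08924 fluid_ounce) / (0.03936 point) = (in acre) 4.697e-05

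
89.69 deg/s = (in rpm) 14.95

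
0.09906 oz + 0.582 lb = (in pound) 0.5882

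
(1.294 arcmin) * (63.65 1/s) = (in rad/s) 0.02396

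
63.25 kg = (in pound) 139.4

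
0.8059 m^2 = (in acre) 0.0001991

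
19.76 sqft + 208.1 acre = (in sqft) 9.065e+06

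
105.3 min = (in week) 0.01045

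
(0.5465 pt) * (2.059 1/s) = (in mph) 0.000888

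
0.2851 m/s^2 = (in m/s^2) 0.2851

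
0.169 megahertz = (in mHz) 1.69e+08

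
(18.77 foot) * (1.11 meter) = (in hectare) 0.000635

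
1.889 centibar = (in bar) 0.01889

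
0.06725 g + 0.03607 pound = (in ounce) 0.5795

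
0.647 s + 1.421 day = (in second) 1.228e+05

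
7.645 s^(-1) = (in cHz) 764.5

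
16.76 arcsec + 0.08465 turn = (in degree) 30.48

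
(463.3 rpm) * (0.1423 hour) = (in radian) 2.485e+04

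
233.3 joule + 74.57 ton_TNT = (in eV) 1.947e+30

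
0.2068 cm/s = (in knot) 0.00402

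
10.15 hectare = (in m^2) 1.015e+05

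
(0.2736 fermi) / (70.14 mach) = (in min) 1.909e-22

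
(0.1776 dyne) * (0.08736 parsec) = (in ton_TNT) 1.144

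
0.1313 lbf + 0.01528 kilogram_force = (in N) 0.7339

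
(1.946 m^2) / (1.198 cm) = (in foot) 532.9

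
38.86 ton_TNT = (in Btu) 1.541e+08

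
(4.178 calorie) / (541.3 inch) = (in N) 1.271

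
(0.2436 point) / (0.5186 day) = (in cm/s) 1.918e-07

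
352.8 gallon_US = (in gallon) 352.8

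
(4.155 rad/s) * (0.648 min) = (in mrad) 1.615e+05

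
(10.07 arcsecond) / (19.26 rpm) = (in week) 4.002e-11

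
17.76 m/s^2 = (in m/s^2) 17.76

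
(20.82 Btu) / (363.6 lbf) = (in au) 9.079e-11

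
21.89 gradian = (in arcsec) 7.092e+04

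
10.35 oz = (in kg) 0.2934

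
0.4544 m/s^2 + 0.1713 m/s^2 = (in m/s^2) 0.6257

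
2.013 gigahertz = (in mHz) 2.013e+12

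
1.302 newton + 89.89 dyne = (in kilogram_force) 0.1329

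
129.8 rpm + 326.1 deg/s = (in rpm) 184.2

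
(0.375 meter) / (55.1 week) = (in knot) 2.187e-08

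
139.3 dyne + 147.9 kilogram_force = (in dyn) 1.45e+08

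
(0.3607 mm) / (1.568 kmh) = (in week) 1.369e-09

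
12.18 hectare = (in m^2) 1.218e+05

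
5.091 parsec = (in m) 1.571e+17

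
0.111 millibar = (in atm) 0.0001095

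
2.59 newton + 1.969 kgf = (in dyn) 2.19e+06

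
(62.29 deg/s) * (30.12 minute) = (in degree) 1.126e+05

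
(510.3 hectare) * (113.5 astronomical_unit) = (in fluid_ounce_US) 2.93e+24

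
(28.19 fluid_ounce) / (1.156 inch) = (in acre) 7.016e-06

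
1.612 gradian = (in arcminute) 87.05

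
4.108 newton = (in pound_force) 0.9235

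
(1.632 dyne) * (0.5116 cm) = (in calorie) 1.996e-08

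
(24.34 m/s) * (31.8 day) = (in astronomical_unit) 0.000447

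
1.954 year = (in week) 101.9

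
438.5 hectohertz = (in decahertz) 4385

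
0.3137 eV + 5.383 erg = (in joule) 5.383e-07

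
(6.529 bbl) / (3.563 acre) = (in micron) 71.99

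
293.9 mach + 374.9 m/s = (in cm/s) 1.004e+07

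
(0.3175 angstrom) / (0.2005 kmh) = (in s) 5.701e-10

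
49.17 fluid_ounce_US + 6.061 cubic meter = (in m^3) 6.062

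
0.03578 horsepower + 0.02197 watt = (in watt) 26.7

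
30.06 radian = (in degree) 1722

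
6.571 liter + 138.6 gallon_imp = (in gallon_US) 168.2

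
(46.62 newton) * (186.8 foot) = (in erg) 2.654e+10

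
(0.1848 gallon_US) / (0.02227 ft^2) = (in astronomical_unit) 2.26e-12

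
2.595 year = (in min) 1.364e+06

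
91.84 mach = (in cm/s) 3.127e+06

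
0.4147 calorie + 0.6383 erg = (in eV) 1.083e+19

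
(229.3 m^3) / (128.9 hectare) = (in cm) 0.01779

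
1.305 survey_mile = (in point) 5.953e+06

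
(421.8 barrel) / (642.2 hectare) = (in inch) 0.0004111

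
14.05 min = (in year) 2.673e-05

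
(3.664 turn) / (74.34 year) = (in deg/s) 5.626e-07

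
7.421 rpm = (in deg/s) 44.53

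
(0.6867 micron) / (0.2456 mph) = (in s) 6.254e-06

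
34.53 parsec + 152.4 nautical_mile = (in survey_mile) 6.621e+14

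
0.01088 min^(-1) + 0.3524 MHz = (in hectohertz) 3524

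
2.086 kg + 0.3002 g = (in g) 2086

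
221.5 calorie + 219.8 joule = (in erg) 1.147e+10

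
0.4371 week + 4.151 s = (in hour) 73.43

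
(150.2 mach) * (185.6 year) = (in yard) 3.274e+14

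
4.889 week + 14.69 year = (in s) 4.662e+08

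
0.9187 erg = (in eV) 5.734e+11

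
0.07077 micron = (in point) 0.0002006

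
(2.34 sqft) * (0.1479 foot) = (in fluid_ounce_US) 331.4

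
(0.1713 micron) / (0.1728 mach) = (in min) 4.852e-11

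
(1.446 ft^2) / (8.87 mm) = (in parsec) 4.908e-16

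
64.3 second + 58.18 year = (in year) 58.18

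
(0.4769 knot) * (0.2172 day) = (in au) 3.078e-08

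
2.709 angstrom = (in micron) 0.0002709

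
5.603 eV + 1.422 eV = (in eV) 7.025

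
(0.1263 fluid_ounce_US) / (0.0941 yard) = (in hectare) 4.341e-09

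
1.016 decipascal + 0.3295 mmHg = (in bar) 0.0004403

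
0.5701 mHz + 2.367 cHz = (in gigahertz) 2.424e-11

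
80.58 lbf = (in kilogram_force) 36.55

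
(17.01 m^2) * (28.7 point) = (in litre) 172.2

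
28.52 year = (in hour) 2.498e+05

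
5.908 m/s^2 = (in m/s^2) 5.908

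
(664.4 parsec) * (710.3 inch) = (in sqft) 3.981e+21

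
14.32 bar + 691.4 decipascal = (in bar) 14.32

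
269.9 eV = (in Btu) 4.099e-20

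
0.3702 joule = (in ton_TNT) 8.848e-11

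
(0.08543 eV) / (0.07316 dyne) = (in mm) 1.871e-11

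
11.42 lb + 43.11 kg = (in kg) 48.29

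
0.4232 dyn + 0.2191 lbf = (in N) 0.9746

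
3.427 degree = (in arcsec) 1.234e+04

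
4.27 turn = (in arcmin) 9.223e+04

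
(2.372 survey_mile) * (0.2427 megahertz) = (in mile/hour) 2.072e+09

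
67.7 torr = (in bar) 0.09026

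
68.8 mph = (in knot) 59.79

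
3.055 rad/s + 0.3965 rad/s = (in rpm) 32.96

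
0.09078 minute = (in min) 0.09078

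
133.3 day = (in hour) 3199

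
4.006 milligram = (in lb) 8.832e-06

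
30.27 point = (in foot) 0.03503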